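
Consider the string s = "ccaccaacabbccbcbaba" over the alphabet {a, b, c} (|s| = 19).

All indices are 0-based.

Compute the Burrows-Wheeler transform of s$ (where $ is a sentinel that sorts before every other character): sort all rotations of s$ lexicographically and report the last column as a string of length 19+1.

rank  rotation              last
    0  $ccaccaacabbccbcbaba  a
    1  a$ccaccaacabbccbcbab  b
    2  aacabbccbcbaba$ccacc  c
    3  aba$ccaccaacabbccbcb  b
    4  abbccbcbaba$ccaccaac  c
    5  acabbccbcbaba$ccacca  a
    6  accaacabbccbcbaba$cc  c
    7  ba$ccaccaacabbccbcba  a
    8  baba$ccaccaacabbccbc  c
    9  bbccbcbaba$ccaccaaca  a
   10  bcbaba$ccaccaacabbcc  c
   11  bccbcbaba$ccaccaacab  b
   12  caacabbccbcbaba$ccac  c
   13  cabbccbcbaba$ccaccaa  a
   14  caccaacabbccbcbaba$c  c
   15  cbaba$ccaccaacabbccb  b
   16  cbcbaba$ccaccaacabbc  c
   17  ccaacabbccbcbaba$cca  a
   18  ccaccaacabbccbcbaba$  $
   19  ccbcbaba$ccaccaacabb  b

abcbcacacacbcacbca$b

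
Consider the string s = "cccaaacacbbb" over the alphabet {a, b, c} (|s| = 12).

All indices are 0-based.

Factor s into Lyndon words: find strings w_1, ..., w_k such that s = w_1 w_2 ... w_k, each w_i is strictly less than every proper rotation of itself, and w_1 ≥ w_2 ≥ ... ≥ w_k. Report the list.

["c", "c", "c", "aaacacbbb"]

emit factor 1: 'c' (i=0, period=1)
emit factor 2: 'c' (i=1, period=1)
emit factor 3: 'c' (i=2, period=1)
emit factor 4: 'aaacacbbb' (i=3, period=9)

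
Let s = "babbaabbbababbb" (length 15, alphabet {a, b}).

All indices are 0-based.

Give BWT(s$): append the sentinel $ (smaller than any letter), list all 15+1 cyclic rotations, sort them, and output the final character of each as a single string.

rank  rotation          last
    0  $babbaabbbababbb  b
    1  aabbbababbb$babb  b
    2  ababbb$babbaabbb  b
    3  abbaabbbababbb$b  b
    4  abbb$babbaabbbab  b
    5  abbbababbb$babba  a
    6  b$babbaabbbababb  b
    7  baabbbababbb$bab  b
    8  bababbb$babbaabb  b
    9  babbaabbbababbb$  $
   10  babbb$babbaabbba  a
   11  bb$babbaabbbabab  b
   12  bbaabbbababbb$ba  a
   13  bbababbb$babbaab  b
   14  bbb$babbaabbbaba  a
   15  bbbababbb$babbaa  a

bbbbbabbb$ababaa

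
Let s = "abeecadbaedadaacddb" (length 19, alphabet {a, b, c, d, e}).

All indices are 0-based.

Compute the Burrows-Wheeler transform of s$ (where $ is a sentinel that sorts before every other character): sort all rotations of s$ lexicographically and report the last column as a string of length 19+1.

bd$adcbddaeaaedaceab

rank  rotation              last
    0  $abeecadbaedadaacddb  b
    1  aacddb$abeecadbaedad  d
    2  abeecadbaedadaacddb$  $
    3  acddb$abeecadbaedada  a
    4  adaacddb$abeecadbaed  d
    5  adbaedadaacddb$abeec  c
    6  aedadaacddb$abeecadb  b
    7  b$abeecadbaedadaacdd  d
    8  baedadaacddb$abeecad  d
    9  beecadbaedadaacddb$a  a
   10  cadbaedadaacddb$abee  e
   11  cddb$abeecadbaedadaa  a
   12  daacddb$abeecadbaeda  a
   13  dadaacddb$abeecadbae  e
   14  db$abeecadbaedadaacd  d
   15  dbaedadaacddb$abeeca  a
   16  ddb$abeecadbaedadaac  c
   17  ecadbaedadaacddb$abe  e
   18  edadaacddb$abeecadba  a
   19  eecadbaedadaacddb$ab  b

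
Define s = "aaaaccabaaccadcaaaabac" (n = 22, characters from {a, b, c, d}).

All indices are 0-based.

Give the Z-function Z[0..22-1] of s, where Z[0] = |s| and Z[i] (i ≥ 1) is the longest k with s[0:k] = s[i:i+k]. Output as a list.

[22, 3, 2, 1, 0, 0, 1, 0, 2, 1, 0, 0, 1, 0, 0, 4, 3, 2, 1, 0, 1, 0]

Z[0]=22
i=1: fresh scan; Z[1]=3 grow→box=[1,4)
i=2: min(r-i=2, Z[1]=3)=2; Z[2]=2
i=3: min(r-i=1, Z[2]=2)=1; Z[3]=1
i=4: fresh scan; Z[4]=0
i=5: fresh scan; Z[5]=0
i=6: fresh scan; Z[6]=1 grow→box=[6,7)
i=7: fresh scan; Z[7]=0
i=8: fresh scan; Z[8]=2 grow→box=[8,10)
i=9: min(r-i=1, Z[1]=3)=1; Z[9]=1
i=10: fresh scan; Z[10]=0
i=11: fresh scan; Z[11]=0
i=12: fresh scan; Z[12]=1 grow→box=[12,13)
i=13: fresh scan; Z[13]=0
i=14: fresh scan; Z[14]=0
i=15: fresh scan; Z[15]=4 grow→box=[15,19)
i=16: min(r-i=3, Z[1]=3)=3; Z[16]=3
i=17: min(r-i=2, Z[2]=2)=2; Z[17]=2
i=18: min(r-i=1, Z[3]=1)=1; Z[18]=1
i=19: fresh scan; Z[19]=0
i=20: fresh scan; Z[20]=1 grow→box=[20,21)
i=21: fresh scan; Z[21]=0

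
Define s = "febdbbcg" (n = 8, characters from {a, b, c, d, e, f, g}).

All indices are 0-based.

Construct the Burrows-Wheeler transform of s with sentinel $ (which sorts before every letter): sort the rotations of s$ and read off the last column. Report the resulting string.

gdbebbf$c

rank  rotation   last
    0  $febdbbcg  g
    1  bbcg$febd  d
    2  bcg$febdb  b
    3  bdbbcg$fe  e
    4  cg$febdbb  b
    5  dbbcg$feb  b
    6  ebdbbcg$f  f
    7  febdbbcg$  $
    8  g$febdbbc  c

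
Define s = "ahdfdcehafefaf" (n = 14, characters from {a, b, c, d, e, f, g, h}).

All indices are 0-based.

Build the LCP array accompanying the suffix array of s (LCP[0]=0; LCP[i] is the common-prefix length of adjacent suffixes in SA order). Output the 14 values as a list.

[0, 2, 1, 0, 0, 1, 0, 1, 0, 1, 1, 1, 0, 1]

sorted suffixes:
  #0 SA[0]=12  'af'
  #1 SA[1]=8  'afefaf'
  #2 SA[2]=0  'ahdfdcehafefaf'
  #3 SA[3]=5  'cehafefaf'
  #4 SA[4]=4  'dcehafefaf'
  #5 SA[5]=2  'dfdcehafefaf'
  #6 SA[6]=10  'efaf'
  #7 SA[7]=6  'ehafefaf'
  #8 SA[8]=13  'f'
  #9 SA[9]=11  'faf'
  #10 SA[10]=3  'fdcehafefaf'
  #11 SA[11]=9  'fefaf'
  #12 SA[12]=7  'hafefaf'
  #13 SA[13]=1  'hdfdcehafefaf'

SA = [12, 8, 0, 5, 4, 2, 10, 6, 13, 11, 3, 9, 7, 1]
rank  pair      lcp
   1  s[12:],s[8:]  2  'af'
   2  s[8:],s[0:]  1  'a'
   3  s[0:],s[5:]  0  ''
   4  s[5:],s[4:]  0  ''
   5  s[4:],s[2:]  1  'd'
   6  s[2:],s[10:]  0  ''
   7  s[10:],s[6:]  1  'e'
   8  s[6:],s[13:]  0  ''
   9  s[13:],s[11:]  1  'f'
  10  s[11:],s[3:]  1  'f'
  11  s[3:],s[9:]  1  'f'
  12  s[9:],s[7:]  0  ''
  13  s[7:],s[1:]  1  'h'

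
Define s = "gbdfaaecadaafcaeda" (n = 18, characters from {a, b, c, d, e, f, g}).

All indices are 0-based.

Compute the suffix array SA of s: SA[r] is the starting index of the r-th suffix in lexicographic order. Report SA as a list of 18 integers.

[17, 4, 10, 8, 5, 14, 11, 1, 7, 13, 16, 9, 2, 6, 15, 3, 12, 0]

sorted suffixes:
  #0 SA[0]=17  'a'
  #1 SA[1]=4  'aaecadaafcaeda'
  #2 SA[2]=10  'aafcaeda'
  #3 SA[3]=8  'adaafcaeda'
  #4 SA[4]=5  'aecadaafcaeda'
  #5 SA[5]=14  'aeda'
  #6 SA[6]=11  'afcaeda'
  #7 SA[7]=1  'bdfaaecadaafcaeda'
  #8 SA[8]=7  'cadaafcaeda'
  #9 SA[9]=13  'caeda'
  #10 SA[10]=16  'da'
  #11 SA[11]=9  'daafcaeda'
  #12 SA[12]=2  'dfaaecadaafcaeda'
  #13 SA[13]=6  'ecadaafcaeda'
  #14 SA[14]=15  'eda'
  #15 SA[15]=3  'faaecadaafcaeda'
  #16 SA[16]=12  'fcaeda'
  #17 SA[17]=0  'gbdfaaecadaafcaeda'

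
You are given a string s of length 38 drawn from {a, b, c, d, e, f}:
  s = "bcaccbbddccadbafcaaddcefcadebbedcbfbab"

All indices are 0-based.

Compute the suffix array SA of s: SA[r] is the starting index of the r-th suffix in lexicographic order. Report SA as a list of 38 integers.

sorted suffixes:
  #0 SA[0]=17  'aaddcefcadebbedcbfbab'
  #1 SA[1]=36  'ab'
  #2 SA[2]=2  'accbbddccadbafcaaddcefcadebbedcbfbab'
  #3 SA[3]=11  'adbafcaaddcefcadebbedcbfbab'
  #4 SA[4]=18  'addcefcadebbedcbfbab'
  #5 SA[5]=25  'adebbedcbfbab'
  #6 SA[6]=14  'afcaaddcefcadebbedcbfbab'
  #7 SA[7]=37  'b'
  #8 SA[8]=35  'bab'
  #9 SA[9]=13  'bafcaaddcefcadebbedcbfbab'
  #10 SA[10]=5  'bbddccadbafcaaddcefcadebbedcbfbab'
  #11 SA[11]=28  'bbedcbfbab'
  #12 SA[12]=0  'bcaccbbddccadbafcaaddcefcadebbedcbfbab'
  #13 SA[13]=6  'bddccadbafcaaddcefcadebbedcbfbab'
  #14 SA[14]=29  'bedcbfbab'
  #15 SA[15]=33  'bfbab'
  #16 SA[16]=16  'caaddcefcadebbedcbfbab'
  #17 SA[17]=1  'caccbbddccadbafcaaddcefcadebbedcbfbab'
  #18 SA[18]=10  'cadbafcaaddcefcadebbedcbfbab'
  #19 SA[19]=24  'cadebbedcbfbab'
  #20 SA[20]=4  'cbbddccadbafcaaddcefcadebbedcbfbab'
  #21 SA[21]=32  'cbfbab'
  #22 SA[22]=9  'ccadbafcaaddcefcadebbedcbfbab'
  #23 SA[23]=3  'ccbbddccadbafcaaddcefcadebbedcbfbab'
  #24 SA[24]=21  'cefcadebbedcbfbab'
  #25 SA[25]=12  'dbafcaaddcefcadebbedcbfbab'
  #26 SA[26]=31  'dcbfbab'
  #27 SA[27]=8  'dccadbafcaaddcefcadebbedcbfbab'
  #28 SA[28]=20  'dcefcadebbedcbfbab'
  #29 SA[29]=7  'ddccadbafcaaddcefcadebbedcbfbab'
  #30 SA[30]=19  'ddcefcadebbedcbfbab'
  #31 SA[31]=26  'debbedcbfbab'
  #32 SA[32]=27  'ebbedcbfbab'
  #33 SA[33]=30  'edcbfbab'
  #34 SA[34]=22  'efcadebbedcbfbab'
  #35 SA[35]=34  'fbab'
  #36 SA[36]=15  'fcaaddcefcadebbedcbfbab'
  #37 SA[37]=23  'fcadebbedcbfbab'

[17, 36, 2, 11, 18, 25, 14, 37, 35, 13, 5, 28, 0, 6, 29, 33, 16, 1, 10, 24, 4, 32, 9, 3, 21, 12, 31, 8, 20, 7, 19, 26, 27, 30, 22, 34, 15, 23]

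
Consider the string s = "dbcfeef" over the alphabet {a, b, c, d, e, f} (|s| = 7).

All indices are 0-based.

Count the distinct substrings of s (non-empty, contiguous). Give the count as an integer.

26

rank→(start, suffix):
  0 → (1, 'bcfeef')
  1 → (2, 'cfeef')
  2 → (0, 'dbcfeef')
  3 → (4, 'eef')
  4 → (5, 'ef')
  5 → (6, 'f')
  6 → (3, 'feef')

SA = [1, 2, 0, 4, 5, 6, 3]
[i] adj suffixes → lcp
  [1] 1/2 → 0 ('')
  [2] 2/0 → 0 ('')
  [3] 0/4 → 0 ('')
  [4] 4/5 → 1 ('e')
  [5] 5/6 → 0 ('')
  [6] 6/3 → 1 ('f')

n(n+1)/2 = 7·8/2 = 28
Σ LCP = 0 + 0 + 0 + 0 + 1 + 0 + 1 = 2
distinct = 28 − 2 = 26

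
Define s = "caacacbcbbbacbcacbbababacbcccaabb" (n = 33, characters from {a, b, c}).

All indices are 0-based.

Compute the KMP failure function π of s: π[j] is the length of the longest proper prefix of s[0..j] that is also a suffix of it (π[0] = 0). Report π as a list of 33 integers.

[0, 0, 0, 1, 2, 1, 0, 1, 0, 0, 0, 0, 1, 0, 1, 2, 1, 0, 0, 0, 0, 0, 0, 0, 1, 0, 1, 1, 1, 2, 3, 0, 0]

π[0] = 0
j=1 s[j]='a': π[1]=0 (border '')
j=2 s[j]='a': π[2]=0 (border '')
j=3 s[j]='c': π[3]=1 (border 'c')
j=4 s[j]='a': π[4]=2 (border 'ca')
j=5 s[j]='c': k: 2→0; π[5]=1 (border 'c')
j=6 s[j]='b': k: 1→0; π[6]=0 (border '')
j=7 s[j]='c': π[7]=1 (border 'c')
j=8 s[j]='b': k: 1→0; π[8]=0 (border '')
j=9 s[j]='b': π[9]=0 (border '')
j=10 s[j]='b': π[10]=0 (border '')
j=11 s[j]='a': π[11]=0 (border '')
j=12 s[j]='c': π[12]=1 (border 'c')
j=13 s[j]='b': k: 1→0; π[13]=0 (border '')
j=14 s[j]='c': π[14]=1 (border 'c')
j=15 s[j]='a': π[15]=2 (border 'ca')
j=16 s[j]='c': k: 2→0; π[16]=1 (border 'c')
j=17 s[j]='b': k: 1→0; π[17]=0 (border '')
j=18 s[j]='b': π[18]=0 (border '')
j=19 s[j]='a': π[19]=0 (border '')
j=20 s[j]='b': π[20]=0 (border '')
j=21 s[j]='a': π[21]=0 (border '')
j=22 s[j]='b': π[22]=0 (border '')
j=23 s[j]='a': π[23]=0 (border '')
j=24 s[j]='c': π[24]=1 (border 'c')
j=25 s[j]='b': k: 1→0; π[25]=0 (border '')
j=26 s[j]='c': π[26]=1 (border 'c')
j=27 s[j]='c': k: 1→0; π[27]=1 (border 'c')
j=28 s[j]='c': k: 1→0; π[28]=1 (border 'c')
j=29 s[j]='a': π[29]=2 (border 'ca')
j=30 s[j]='a': π[30]=3 (border 'caa')
j=31 s[j]='b': k: 3→0; π[31]=0 (border '')
j=32 s[j]='b': π[32]=0 (border '')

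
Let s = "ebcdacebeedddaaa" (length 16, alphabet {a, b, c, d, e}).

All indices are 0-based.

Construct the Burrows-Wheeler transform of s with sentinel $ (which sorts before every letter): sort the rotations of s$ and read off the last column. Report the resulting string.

aaaddeebadcde$ceb

rank  rotation           last
    0  $ebcdacebeedddaaa  a
    1  a$ebcdacebeedddaa  a
    2  aa$ebcdacebeeddda  a
    3  aaa$ebcdacebeeddd  d
    4  acebeedddaaa$ebcd  d
    5  bcdacebeedddaaa$e  e
    6  beedddaaa$ebcdace  e
    7  cdacebeedddaaa$eb  b
    8  cebeedddaaa$ebcda  a
    9  daaa$ebcdacebeedd  d
   10  dacebeedddaaa$ebc  c
   11  ddaaa$ebcdacebeed  d
   12  dddaaa$ebcdacebee  e
   13  ebcdacebeedddaaa$  $
   14  ebeedddaaa$ebcdac  c
   15  edddaaa$ebcdacebe  e
   16  eedddaaa$ebcdaceb  b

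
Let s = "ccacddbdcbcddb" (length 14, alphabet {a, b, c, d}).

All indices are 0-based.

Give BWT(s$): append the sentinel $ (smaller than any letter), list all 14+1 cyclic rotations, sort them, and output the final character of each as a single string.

bcdcdcd$baddbcc

rank  rotation         last
    0  $ccacddbdcbcddb  b
    1  acddbdcbcddb$cc  c
    2  b$ccacddbdcbcdd  d
    3  bcddb$ccacddbdc  c
    4  bdcbcddb$ccacdd  d
    5  cacddbdcbcddb$c  c
    6  cbcddb$ccacddbd  d
    7  ccacddbdcbcddb$  $
    8  cddb$ccacddbdcb  b
    9  cddbdcbcddb$cca  a
   10  db$ccacddbdcbcd  d
   11  dbdcbcddb$ccacd  d
   12  dcbcddb$ccacddb  b
   13  ddb$ccacddbdcbc  c
   14  ddbdcbcddb$ccac  c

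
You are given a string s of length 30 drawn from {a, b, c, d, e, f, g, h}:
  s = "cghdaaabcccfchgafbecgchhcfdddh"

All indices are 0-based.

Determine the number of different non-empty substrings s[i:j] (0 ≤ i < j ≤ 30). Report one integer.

437

rank | idx | suffix
   0 |   4 | aaabcccfchgafbecgchhcfdddh
   1 |   5 | aabcccfchgafbecgchhcfdddh
   2 |   6 | abcccfchgafbecgchhcfdddh
   3 |  15 | afbecgchhcfdddh
   4 |   7 | bcccfchgafbecgchhcfdddh
   5 |  17 | becgchhcfdddh
   6 |   8 | cccfchgafbecgchhcfdddh
   7 |   9 | ccfchgafbecgchhcfdddh
   8 |  10 | cfchgafbecgchhcfdddh
   9 |  24 | cfdddh
  10 |  19 | cgchhcfdddh
  11 |   0 | cghdaaabcccfchgafbecgchhcfdddh
  12 |  12 | chgafbecgchhcfdddh
  13 |  21 | chhcfdddh
  14 |   3 | daaabcccfchgafbecgchhcfdddh
  15 |  26 | dddh
  16 |  27 | ddh
  17 |  28 | dh
  18 |  18 | ecgchhcfdddh
  19 |  16 | fbecgchhcfdddh
  20 |  11 | fchgafbecgchhcfdddh
  21 |  25 | fdddh
  22 |  14 | gafbecgchhcfdddh
  23 |  20 | gchhcfdddh
  24 |   1 | ghdaaabcccfchgafbecgchhcfdddh
  25 |  29 | h
  26 |  23 | hcfdddh
  27 |   2 | hdaaabcccfchgafbecgchhcfdddh
  28 |  13 | hgafbecgchhcfdddh
  29 |  22 | hhcfdddh

SA = [4, 5, 6, 15, 7, 17, 8, 9, 10, 24, 19, 0, 12, 21, 3, 26, 27, 28, 18, 16, 11, 25, 14, 20, 1, 29, 23, 2, 13, 22]
i: (SA[i-1],SA[i]) lcp shared
  1: (4,5) 2 'aa'
  2: (5,6) 1 'a'
  3: (6,15) 1 'a'
  4: (15,7) 0 ''
  5: (7,17) 1 'b'
  6: (17,8) 0 ''
  7: (8,9) 2 'cc'
  8: (9,10) 1 'c'
  9: (10,24) 2 'cf'
  10: (24,19) 1 'c'
  11: (19,0) 2 'cg'
  12: (0,12) 1 'c'
  13: (12,21) 2 'ch'
  14: (21,3) 0 ''
  15: (3,26) 1 'd'
  16: (26,27) 2 'dd'
  17: (27,28) 1 'd'
  18: (28,18) 0 ''
  19: (18,16) 0 ''
  20: (16,11) 1 'f'
  21: (11,25) 1 'f'
  22: (25,14) 0 ''
  23: (14,20) 1 'g'
  24: (20,1) 1 'g'
  25: (1,29) 0 ''
  26: (29,23) 1 'h'
  27: (23,2) 1 'h'
  28: (2,13) 1 'h'
  29: (13,22) 1 'h'

n(n+1)/2 = 30·31/2 = 465
Σ LCP = 0 + 2 + 1 + 1 + 0 + 1 + 0 + 2 + 1 + 2 + 1 + 2 + 1 + 2 + 0 + 1 + 2 + 1 + 0 + 0 + 1 + 1 + 0 + 1 + 1 + 0 + 1 + 1 + 1 + 1 = 28
distinct = 465 − 28 = 437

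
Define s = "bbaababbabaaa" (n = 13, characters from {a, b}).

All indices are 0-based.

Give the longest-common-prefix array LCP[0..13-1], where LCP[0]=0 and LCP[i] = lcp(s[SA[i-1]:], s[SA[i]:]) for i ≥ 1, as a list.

rank | idx | suffix
   0 |  12 | a
   1 |  11 | aa
   2 |  10 | aaa
   3 |   2 | aababbabaaa
   4 |   8 | abaaa
   5 |   3 | ababbabaaa
   6 |   5 | abbabaaa
   7 |   9 | baaa
   8 |   1 | baababbabaaa
   9 |   7 | babaaa
  10 |   4 | babbabaaa
  11 |   0 | bbaababbabaaa
  12 |   6 | bbabaaa

SA = [12, 11, 10, 2, 8, 3, 5, 9, 1, 7, 4, 0, 6]
rank  pair      lcp
   1  s[12:],s[11:]  1  'a'
   2  s[11:],s[10:]  2  'aa'
   3  s[10:],s[2:]  2  'aa'
   4  s[2:],s[8:]  1  'a'
   5  s[8:],s[3:]  3  'aba'
   6  s[3:],s[5:]  2  'ab'
   7  s[5:],s[9:]  0  ''
   8  s[9:],s[1:]  3  'baa'
   9  s[1:],s[7:]  2  'ba'
  10  s[7:],s[4:]  3  'bab'
  11  s[4:],s[0:]  1  'b'
  12  s[0:],s[6:]  3  'bba'

[0, 1, 2, 2, 1, 3, 2, 0, 3, 2, 3, 1, 3]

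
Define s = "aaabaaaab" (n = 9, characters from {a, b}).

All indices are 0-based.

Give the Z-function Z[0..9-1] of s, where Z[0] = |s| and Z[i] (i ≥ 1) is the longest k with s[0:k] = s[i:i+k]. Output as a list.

[9, 2, 1, 0, 3, 4, 2, 1, 0]

Z[0]=9
i=1: i≥r, start 0; Z[1]=2 extend→box=[1,3)
i=2: min(r-i=1, Z[1]=2)=1; Z[2]=1
i=3: i≥r, start 0; Z[3]=0
i=4: i≥r, start 0; Z[4]=3 extend→box=[4,7)
i=5: min(r-i=2, Z[1]=2)=2; Z[5]=4 extend→box=[5,9)
i=6: min(r-i=3, Z[1]=2)=2; Z[6]=2
i=7: min(r-i=2, Z[2]=1)=1; Z[7]=1
i=8: min(r-i=1, Z[3]=0)=0; Z[8]=0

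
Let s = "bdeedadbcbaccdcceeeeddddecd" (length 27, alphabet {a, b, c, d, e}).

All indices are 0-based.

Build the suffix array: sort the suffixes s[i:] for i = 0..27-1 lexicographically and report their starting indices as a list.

rank | idx | suffix
   0 |  10 | accdcceeeeddddecd
   1 |   5 | adbcbaccdcceeeeddddecd
   2 |   9 | baccdcceeeeddddecd
   3 |   7 | bcbaccdcceeeeddddecd
   4 |   0 | bdeedadbcbaccdcceeeeddddecd
   5 |   8 | cbaccdcceeeeddddecd
   6 |  11 | ccdcceeeeddddecd
   7 |  14 | cceeeeddddecd
   8 |  25 | cd
   9 |  12 | cdcceeeeddddecd
  10 |  15 | ceeeeddddecd
  11 |  26 | d
  12 |   4 | dadbcbaccdcceeeeddddecd
  13 |   6 | dbcbaccdcceeeeddddecd
  14 |  13 | dcceeeeddddecd
  15 |  20 | ddddecd
  16 |  21 | dddecd
  17 |  22 | ddecd
  18 |  23 | decd
  19 |   1 | deedadbcbaccdcceeeeddddecd
  20 |  24 | ecd
  21 |   3 | edadbcbaccdcceeeeddddecd
  22 |  19 | eddddecd
  23 |   2 | eedadbcbaccdcceeeeddddecd
  24 |  18 | eeddddecd
  25 |  17 | eeeddddecd
  26 |  16 | eeeeddddecd

[10, 5, 9, 7, 0, 8, 11, 14, 25, 12, 15, 26, 4, 6, 13, 20, 21, 22, 23, 1, 24, 3, 19, 2, 18, 17, 16]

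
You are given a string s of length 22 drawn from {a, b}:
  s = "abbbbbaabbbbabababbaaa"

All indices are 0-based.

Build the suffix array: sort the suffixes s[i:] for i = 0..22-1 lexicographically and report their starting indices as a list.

[21, 20, 19, 6, 12, 14, 16, 7, 0, 18, 5, 11, 13, 15, 17, 4, 10, 3, 9, 2, 8, 1]

rank→(start, suffix):
  0 → (21, 'a')
  1 → (20, 'aa')
  2 → (19, 'aaa')
  3 → (6, 'aabbbbabababbaaa')
  4 → (12, 'abababbaaa')
  5 → (14, 'ababbaaa')
  6 → (16, 'abbaaa')
  7 → (7, 'abbbbabababbaaa')
  8 → (0, 'abbbbbaabbbbabababbaaa')
  9 → (18, 'baaa')
  10 → (5, 'baabbbbabababbaaa')
  11 → (11, 'babababbaaa')
  12 → (13, 'bababbaaa')
  13 → (15, 'babbaaa')
  14 → (17, 'bbaaa')
  15 → (4, 'bbaabbbbabababbaaa')
  16 → (10, 'bbabababbaaa')
  17 → (3, 'bbbaabbbbabababbaaa')
  18 → (9, 'bbbabababbaaa')
  19 → (2, 'bbbbaabbbbabababbaaa')
  20 → (8, 'bbbbabababbaaa')
  21 → (1, 'bbbbbaabbbbabababbaaa')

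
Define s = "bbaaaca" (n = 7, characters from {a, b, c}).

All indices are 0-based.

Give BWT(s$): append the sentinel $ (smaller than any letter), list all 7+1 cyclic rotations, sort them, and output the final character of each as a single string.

acbaab$a

rank  rotation  last
    0  $bbaaaca  a
    1  a$bbaaac  c
    2  aaaca$bb  b
    3  aaca$bba  a
    4  aca$bbaa  a
    5  baaaca$b  b
    6  bbaaaca$  $
    7  ca$bbaaa  a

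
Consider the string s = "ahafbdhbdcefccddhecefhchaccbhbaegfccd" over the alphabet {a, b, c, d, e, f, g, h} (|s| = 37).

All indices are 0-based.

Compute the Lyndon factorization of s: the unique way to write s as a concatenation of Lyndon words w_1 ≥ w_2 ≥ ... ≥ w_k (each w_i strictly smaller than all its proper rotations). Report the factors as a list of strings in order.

emit factor 1: 'ah' (i=0, period=2)
emit factor 2: 'afbdhbdcefccddhecefhch' (i=2, period=22)
emit factor 3: 'accbhbaegfccd' (i=24, period=13)

["ah", "afbdhbdcefccddhecefhch", "accbhbaegfccd"]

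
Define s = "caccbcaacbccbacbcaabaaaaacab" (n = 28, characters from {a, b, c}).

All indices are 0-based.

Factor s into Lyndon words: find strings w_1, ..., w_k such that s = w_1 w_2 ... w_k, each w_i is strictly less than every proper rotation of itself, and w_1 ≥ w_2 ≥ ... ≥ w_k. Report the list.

emit factor 1: 'c' (i=0, period=1)
emit factor 2: 'accbc' (i=1, period=5)
emit factor 3: 'aacbccbacbc' (i=6, period=11)
emit factor 4: 'aab' (i=17, period=3)
emit factor 5: 'aaaaacab' (i=20, period=8)

["c", "accbc", "aacbccbacbc", "aab", "aaaaacab"]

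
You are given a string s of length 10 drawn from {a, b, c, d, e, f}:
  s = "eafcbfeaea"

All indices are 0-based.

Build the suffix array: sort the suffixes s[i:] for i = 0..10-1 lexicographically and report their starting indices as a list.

sorted suffixes:
  #0 SA[0]=9  'a'
  #1 SA[1]=7  'aea'
  #2 SA[2]=1  'afcbfeaea'
  #3 SA[3]=4  'bfeaea'
  #4 SA[4]=3  'cbfeaea'
  #5 SA[5]=8  'ea'
  #6 SA[6]=6  'eaea'
  #7 SA[7]=0  'eafcbfeaea'
  #8 SA[8]=2  'fcbfeaea'
  #9 SA[9]=5  'feaea'

[9, 7, 1, 4, 3, 8, 6, 0, 2, 5]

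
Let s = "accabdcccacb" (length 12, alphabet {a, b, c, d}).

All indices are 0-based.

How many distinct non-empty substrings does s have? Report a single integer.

65

sorted suffixes:
  #0 SA[0]=3  'abdcccacb'
  #1 SA[1]=9  'acb'
  #2 SA[2]=0  'accabdcccacb'
  #3 SA[3]=11  'b'
  #4 SA[4]=4  'bdcccacb'
  #5 SA[5]=2  'cabdcccacb'
  #6 SA[6]=8  'cacb'
  #7 SA[7]=10  'cb'
  #8 SA[8]=1  'ccabdcccacb'
  #9 SA[9]=7  'ccacb'
  #10 SA[10]=6  'cccacb'
  #11 SA[11]=5  'dcccacb'

SA = [3, 9, 0, 11, 4, 2, 8, 10, 1, 7, 6, 5]
[i] adj suffixes → lcp
  [1] 3/9 → 1 ('a')
  [2] 9/0 → 2 ('ac')
  [3] 0/11 → 0 ('')
  [4] 11/4 → 1 ('b')
  [5] 4/2 → 0 ('')
  [6] 2/8 → 2 ('ca')
  [7] 8/10 → 1 ('c')
  [8] 10/1 → 1 ('c')
  [9] 1/7 → 3 ('cca')
  [10] 7/6 → 2 ('cc')
  [11] 6/5 → 0 ('')

n(n+1)/2 = 12·13/2 = 78
Σ LCP = 0 + 1 + 2 + 0 + 1 + 0 + 2 + 1 + 1 + 3 + 2 + 0 = 13
distinct = 78 − 13 = 65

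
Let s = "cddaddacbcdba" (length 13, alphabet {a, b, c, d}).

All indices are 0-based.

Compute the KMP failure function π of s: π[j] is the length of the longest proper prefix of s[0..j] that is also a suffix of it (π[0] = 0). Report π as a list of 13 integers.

π[0] = 0
j=1 s[j]='d': π[1]=0 (border '')
j=2 s[j]='d': π[2]=0 (border '')
j=3 s[j]='a': π[3]=0 (border '')
j=4 s[j]='d': π[4]=0 (border '')
j=5 s[j]='d': π[5]=0 (border '')
j=6 s[j]='a': π[6]=0 (border '')
j=7 s[j]='c': π[7]=1 (border 'c')
j=8 s[j]='b': k: 1→0; π[8]=0 (border '')
j=9 s[j]='c': π[9]=1 (border 'c')
j=10 s[j]='d': π[10]=2 (border 'cd')
j=11 s[j]='b': k: 2→0; π[11]=0 (border '')
j=12 s[j]='a': π[12]=0 (border '')

[0, 0, 0, 0, 0, 0, 0, 1, 0, 1, 2, 0, 0]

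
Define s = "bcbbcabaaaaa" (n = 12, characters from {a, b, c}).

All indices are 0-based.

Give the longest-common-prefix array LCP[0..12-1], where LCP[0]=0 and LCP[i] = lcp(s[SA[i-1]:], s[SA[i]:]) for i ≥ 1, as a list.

rank→(start, suffix):
  0 → (11, 'a')
  1 → (10, 'aa')
  2 → (9, 'aaa')
  3 → (8, 'aaaa')
  4 → (7, 'aaaaa')
  5 → (5, 'abaaaaa')
  6 → (6, 'baaaaa')
  7 → (2, 'bbcabaaaaa')
  8 → (3, 'bcabaaaaa')
  9 → (0, 'bcbbcabaaaaa')
  10 → (4, 'cabaaaaa')
  11 → (1, 'cbbcabaaaaa')

SA = [11, 10, 9, 8, 7, 5, 6, 2, 3, 0, 4, 1]
i: (SA[i-1],SA[i]) lcp shared
  1: (11,10) 1 'a'
  2: (10,9) 2 'aa'
  3: (9,8) 3 'aaa'
  4: (8,7) 4 'aaaa'
  5: (7,5) 1 'a'
  6: (5,6) 0 ''
  7: (6,2) 1 'b'
  8: (2,3) 1 'b'
  9: (3,0) 2 'bc'
  10: (0,4) 0 ''
  11: (4,1) 1 'c'

[0, 1, 2, 3, 4, 1, 0, 1, 1, 2, 0, 1]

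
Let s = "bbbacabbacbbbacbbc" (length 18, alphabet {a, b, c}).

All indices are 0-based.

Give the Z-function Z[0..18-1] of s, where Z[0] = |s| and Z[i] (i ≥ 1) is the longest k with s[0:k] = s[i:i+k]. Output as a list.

[18, 2, 1, 0, 0, 0, 2, 1, 0, 0, 5, 2, 1, 0, 0, 2, 1, 0]

Z[0]=18
i=1: outside box; Z[1]=2 grow→box=[1,3)
i=2: min(r-i=1, Z[1]=2)=1; Z[2]=1
i=3: outside box; Z[3]=0
i=4: outside box; Z[4]=0
i=5: outside box; Z[5]=0
i=6: outside box; Z[6]=2 grow→box=[6,8)
i=7: min(r-i=1, Z[1]=2)=1; Z[7]=1
i=8: outside box; Z[8]=0
i=9: outside box; Z[9]=0
i=10: outside box; Z[10]=5 grow→box=[10,15)
i=11: min(r-i=4, Z[1]=2)=2; Z[11]=2
i=12: min(r-i=3, Z[2]=1)=1; Z[12]=1
i=13: min(r-i=2, Z[3]=0)=0; Z[13]=0
i=14: min(r-i=1, Z[4]=0)=0; Z[14]=0
i=15: outside box; Z[15]=2 grow→box=[15,17)
i=16: min(r-i=1, Z[1]=2)=1; Z[16]=1
i=17: outside box; Z[17]=0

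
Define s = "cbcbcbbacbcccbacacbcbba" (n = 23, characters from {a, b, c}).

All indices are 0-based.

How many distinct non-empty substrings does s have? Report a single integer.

rank→(start, suffix):
  0 → (22, 'a')
  1 → (14, 'acacbcbba')
  2 → (16, 'acbcbba')
  3 → (7, 'acbcccbacacbcbba')
  4 → (21, 'ba')
  5 → (13, 'bacacbcbba')
  6 → (6, 'bacbcccbacacbcbba')
  7 → (20, 'bba')
  8 → (5, 'bbacbcccbacacbcbba')
  9 → (18, 'bcbba')
  10 → (3, 'bcbbacbcccbacacbcbba')
  11 → (1, 'bcbcbbacbcccbacacbcbba')
  12 → (9, 'bcccbacacbcbba')
  13 → (15, 'cacbcbba')
  14 → (12, 'cbacacbcbba')
  15 → (19, 'cbba')
  16 → (4, 'cbbacbcccbacacbcbba')
  17 → (17, 'cbcbba')
  18 → (2, 'cbcbbacbcccbacacbcbba')
  19 → (0, 'cbcbcbbacbcccbacacbcbba')
  20 → (8, 'cbcccbacacbcbba')
  21 → (11, 'ccbacacbcbba')
  22 → (10, 'cccbacacbcbba')

SA = [22, 14, 16, 7, 21, 13, 6, 20, 5, 18, 3, 1, 9, 15, 12, 19, 4, 17, 2, 0, 8, 11, 10]
i: (SA[i-1],SA[i]) lcp shared
  1: (22,14) 1 'a'
  2: (14,16) 2 'ac'
  3: (16,7) 4 'acbc'
  4: (7,21) 0 ''
  5: (21,13) 2 'ba'
  6: (13,6) 3 'bac'
  7: (6,20) 1 'b'
  8: (20,5) 3 'bba'
  9: (5,18) 1 'b'
  10: (18,3) 5 'bcbba'
  11: (3,1) 3 'bcb'
  12: (1,9) 2 'bc'
  13: (9,15) 0 ''
  14: (15,12) 1 'c'
  15: (12,19) 2 'cb'
  16: (19,4) 4 'cbba'
  17: (4,17) 2 'cb'
  18: (17,2) 6 'cbcbba'
  19: (2,0) 4 'cbcb'
  20: (0,8) 3 'cbc'
  21: (8,11) 1 'c'
  22: (11,10) 2 'cc'

n(n+1)/2 = 23·24/2 = 276
Σ LCP = 0 + 1 + 2 + 4 + 0 + 2 + 3 + 1 + 3 + 1 + 5 + 3 + 2 + 0 + 1 + 2 + 4 + 2 + 6 + 4 + 3 + 1 + 2 = 52
distinct = 276 − 52 = 224

224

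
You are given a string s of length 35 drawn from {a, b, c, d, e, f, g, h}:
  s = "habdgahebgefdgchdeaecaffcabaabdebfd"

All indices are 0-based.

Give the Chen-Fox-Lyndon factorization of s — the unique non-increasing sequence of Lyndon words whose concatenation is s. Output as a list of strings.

["h", "abdgahebgefdgchdeaecaffc", "ab", "aabdebfd"]

emit factor 1: 'h' (i=0, period=1)
emit factor 2: 'abdgahebgefdgchdeaecaffc' (i=1, period=24)
emit factor 3: 'ab' (i=25, period=2)
emit factor 4: 'aabdebfd' (i=27, period=8)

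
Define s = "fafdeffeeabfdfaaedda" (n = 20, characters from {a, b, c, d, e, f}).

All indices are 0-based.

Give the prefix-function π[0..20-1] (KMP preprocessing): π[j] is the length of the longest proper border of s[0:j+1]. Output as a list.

[0, 0, 1, 0, 0, 1, 1, 0, 0, 0, 0, 1, 0, 1, 2, 0, 0, 0, 0, 0]

π[0] = 0
j=1 s[j]='a': π[1]=0 (border '')
j=2 s[j]='f': π[2]=1 (border 'f')
j=3 s[j]='d': k: 1→0; π[3]=0 (border '')
j=4 s[j]='e': π[4]=0 (border '')
j=5 s[j]='f': π[5]=1 (border 'f')
j=6 s[j]='f': k: 1→0; π[6]=1 (border 'f')
j=7 s[j]='e': k: 1→0; π[7]=0 (border '')
j=8 s[j]='e': π[8]=0 (border '')
j=9 s[j]='a': π[9]=0 (border '')
j=10 s[j]='b': π[10]=0 (border '')
j=11 s[j]='f': π[11]=1 (border 'f')
j=12 s[j]='d': k: 1→0; π[12]=0 (border '')
j=13 s[j]='f': π[13]=1 (border 'f')
j=14 s[j]='a': π[14]=2 (border 'fa')
j=15 s[j]='a': k: 2→0; π[15]=0 (border '')
j=16 s[j]='e': π[16]=0 (border '')
j=17 s[j]='d': π[17]=0 (border '')
j=18 s[j]='d': π[18]=0 (border '')
j=19 s[j]='a': π[19]=0 (border '')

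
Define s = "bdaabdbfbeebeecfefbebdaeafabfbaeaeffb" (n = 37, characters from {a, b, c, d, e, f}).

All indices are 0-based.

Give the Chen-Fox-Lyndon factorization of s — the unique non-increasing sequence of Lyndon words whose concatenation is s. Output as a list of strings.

emit factor 1: 'bd' (i=0, period=2)
emit factor 2: 'aabdbfbeebeecfefbebdaeafabfbaeaeffb' (i=2, period=35)

["bd", "aabdbfbeebeecfefbebdaeafabfbaeaeffb"]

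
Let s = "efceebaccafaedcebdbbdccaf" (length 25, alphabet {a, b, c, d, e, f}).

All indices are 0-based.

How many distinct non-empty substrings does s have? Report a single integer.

rank→(start, suffix):
  0 → (6, 'accafaedcebdbbdccaf')
  1 → (11, 'aedcebdbbdccaf')
  2 → (23, 'af')
  3 → (9, 'afaedcebdbbdccaf')
  4 → (5, 'baccafaedcebdbbdccaf')
  5 → (18, 'bbdccaf')
  6 → (16, 'bdbbdccaf')
  7 → (19, 'bdccaf')
  8 → (22, 'caf')
  9 → (8, 'cafaedcebdbbdccaf')
  10 → (21, 'ccaf')
  11 → (7, 'ccafaedcebdbbdccaf')
  12 → (14, 'cebdbbdccaf')
  13 → (2, 'ceebaccafaedcebdbbdccaf')
  14 → (17, 'dbbdccaf')
  15 → (20, 'dccaf')
  16 → (13, 'dcebdbbdccaf')
  17 → (4, 'ebaccafaedcebdbbdccaf')
  18 → (15, 'ebdbbdccaf')
  19 → (12, 'edcebdbbdccaf')
  20 → (3, 'eebaccafaedcebdbbdccaf')
  21 → (0, 'efceebaccafaedcebdbbdccaf')
  22 → (24, 'f')
  23 → (10, 'faedcebdbbdccaf')
  24 → (1, 'fceebaccafaedcebdbbdccaf')

SA = [6, 11, 23, 9, 5, 18, 16, 19, 22, 8, 21, 7, 14, 2, 17, 20, 13, 4, 15, 12, 3, 0, 24, 10, 1]
[i] adj suffixes → lcp
  [1] 6/11 → 1 ('a')
  [2] 11/23 → 1 ('a')
  [3] 23/9 → 2 ('af')
  [4] 9/5 → 0 ('')
  [5] 5/18 → 1 ('b')
  [6] 18/16 → 1 ('b')
  [7] 16/19 → 2 ('bd')
  [8] 19/22 → 0 ('')
  [9] 22/8 → 3 ('caf')
  [10] 8/21 → 1 ('c')
  [11] 21/7 → 4 ('ccaf')
  [12] 7/14 → 1 ('c')
  [13] 14/2 → 2 ('ce')
  [14] 2/17 → 0 ('')
  [15] 17/20 → 1 ('d')
  [16] 20/13 → 2 ('dc')
  [17] 13/4 → 0 ('')
  [18] 4/15 → 2 ('eb')
  [19] 15/12 → 1 ('e')
  [20] 12/3 → 1 ('e')
  [21] 3/0 → 1 ('e')
  [22] 0/24 → 0 ('')
  [23] 24/10 → 1 ('f')
  [24] 10/1 → 1 ('f')

n(n+1)/2 = 25·26/2 = 325
Σ LCP = 0 + 1 + 1 + 2 + 0 + 1 + 1 + 2 + 0 + 3 + 1 + 4 + 1 + 2 + 0 + 1 + 2 + 0 + 2 + 1 + 1 + 1 + 0 + 1 + 1 = 29
distinct = 325 − 29 = 296

296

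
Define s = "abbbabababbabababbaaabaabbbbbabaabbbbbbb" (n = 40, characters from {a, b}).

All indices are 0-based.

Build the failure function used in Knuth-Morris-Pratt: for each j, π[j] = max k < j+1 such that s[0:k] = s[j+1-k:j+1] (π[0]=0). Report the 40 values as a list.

π[0] = 0
j=1 s[j]='b': π[1]=0 (border '')
j=2 s[j]='b': π[2]=0 (border '')
j=3 s[j]='b': π[3]=0 (border '')
j=4 s[j]='a': π[4]=1 (border 'a')
j=5 s[j]='b': π[5]=2 (border 'ab')
j=6 s[j]='a': k: 2→0; π[6]=1 (border 'a')
j=7 s[j]='b': π[7]=2 (border 'ab')
j=8 s[j]='a': k: 2→0; π[8]=1 (border 'a')
j=9 s[j]='b': π[9]=2 (border 'ab')
j=10 s[j]='b': π[10]=3 (border 'abb')
j=11 s[j]='a': k: 3→0; π[11]=1 (border 'a')
j=12 s[j]='b': π[12]=2 (border 'ab')
j=13 s[j]='a': k: 2→0; π[13]=1 (border 'a')
j=14 s[j]='b': π[14]=2 (border 'ab')
j=15 s[j]='a': k: 2→0; π[15]=1 (border 'a')
j=16 s[j]='b': π[16]=2 (border 'ab')
j=17 s[j]='b': π[17]=3 (border 'abb')
j=18 s[j]='a': k: 3→0; π[18]=1 (border 'a')
j=19 s[j]='a': k: 1→0; π[19]=1 (border 'a')
j=20 s[j]='a': k: 1→0; π[20]=1 (border 'a')
j=21 s[j]='b': π[21]=2 (border 'ab')
j=22 s[j]='a': k: 2→0; π[22]=1 (border 'a')
j=23 s[j]='a': k: 1→0; π[23]=1 (border 'a')
j=24 s[j]='b': π[24]=2 (border 'ab')
j=25 s[j]='b': π[25]=3 (border 'abb')
j=26 s[j]='b': π[26]=4 (border 'abbb')
j=27 s[j]='b': k: 4→0; π[27]=0 (border '')
j=28 s[j]='b': π[28]=0 (border '')
j=29 s[j]='a': π[29]=1 (border 'a')
j=30 s[j]='b': π[30]=2 (border 'ab')
j=31 s[j]='a': k: 2→0; π[31]=1 (border 'a')
j=32 s[j]='a': k: 1→0; π[32]=1 (border 'a')
j=33 s[j]='b': π[33]=2 (border 'ab')
j=34 s[j]='b': π[34]=3 (border 'abb')
j=35 s[j]='b': π[35]=4 (border 'abbb')
j=36 s[j]='b': k: 4→0; π[36]=0 (border '')
j=37 s[j]='b': π[37]=0 (border '')
j=38 s[j]='b': π[38]=0 (border '')
j=39 s[j]='b': π[39]=0 (border '')

[0, 0, 0, 0, 1, 2, 1, 2, 1, 2, 3, 1, 2, 1, 2, 1, 2, 3, 1, 1, 1, 2, 1, 1, 2, 3, 4, 0, 0, 1, 2, 1, 1, 2, 3, 4, 0, 0, 0, 0]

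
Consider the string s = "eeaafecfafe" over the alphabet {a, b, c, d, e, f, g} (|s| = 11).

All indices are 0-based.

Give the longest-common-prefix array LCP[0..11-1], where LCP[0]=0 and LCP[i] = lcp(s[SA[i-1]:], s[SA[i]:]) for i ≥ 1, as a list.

[0, 1, 3, 0, 0, 1, 1, 1, 0, 1, 2]

sorted suffixes:
  #0 SA[0]=2  'aafecfafe'
  #1 SA[1]=8  'afe'
  #2 SA[2]=3  'afecfafe'
  #3 SA[3]=6  'cfafe'
  #4 SA[4]=10  'e'
  #5 SA[5]=1  'eaafecfafe'
  #6 SA[6]=5  'ecfafe'
  #7 SA[7]=0  'eeaafecfafe'
  #8 SA[8]=7  'fafe'
  #9 SA[9]=9  'fe'
  #10 SA[10]=4  'fecfafe'

SA = [2, 8, 3, 6, 10, 1, 5, 0, 7, 9, 4]
[i] adj suffixes → lcp
  [1] 2/8 → 1 ('a')
  [2] 8/3 → 3 ('afe')
  [3] 3/6 → 0 ('')
  [4] 6/10 → 0 ('')
  [5] 10/1 → 1 ('e')
  [6] 1/5 → 1 ('e')
  [7] 5/0 → 1 ('e')
  [8] 0/7 → 0 ('')
  [9] 7/9 → 1 ('f')
  [10] 9/4 → 2 ('fe')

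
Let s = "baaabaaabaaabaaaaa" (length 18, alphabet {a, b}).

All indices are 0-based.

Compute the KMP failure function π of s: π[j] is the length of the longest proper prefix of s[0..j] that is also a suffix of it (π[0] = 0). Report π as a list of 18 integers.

π[0] = 0
j=1 s[j]='a': π[1]=0 (border '')
j=2 s[j]='a': π[2]=0 (border '')
j=3 s[j]='a': π[3]=0 (border '')
j=4 s[j]='b': π[4]=1 (border 'b')
j=5 s[j]='a': π[5]=2 (border 'ba')
j=6 s[j]='a': π[6]=3 (border 'baa')
j=7 s[j]='a': π[7]=4 (border 'baaa')
j=8 s[j]='b': π[8]=5 (border 'baaab')
j=9 s[j]='a': π[9]=6 (border 'baaaba')
j=10 s[j]='a': π[10]=7 (border 'baaabaa')
j=11 s[j]='a': π[11]=8 (border 'baaabaaa')
j=12 s[j]='b': π[12]=9 (border 'baaabaaab')
j=13 s[j]='a': π[13]=10 (border 'baaabaaaba')
j=14 s[j]='a': π[14]=11 (border 'baaabaaabaa')
j=15 s[j]='a': π[15]=12 (border 'baaabaaabaaa')
j=16 s[j]='a': k: 12→8→4→0; π[16]=0 (border '')
j=17 s[j]='a': π[17]=0 (border '')

[0, 0, 0, 0, 1, 2, 3, 4, 5, 6, 7, 8, 9, 10, 11, 12, 0, 0]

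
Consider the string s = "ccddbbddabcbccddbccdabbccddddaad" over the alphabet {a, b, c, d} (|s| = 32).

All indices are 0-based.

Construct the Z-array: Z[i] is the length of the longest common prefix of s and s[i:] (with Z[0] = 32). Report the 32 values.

[32, 1, 0, 0, 0, 0, 0, 0, 0, 0, 1, 0, 5, 1, 0, 0, 0, 3, 1, 0, 0, 0, 0, 4, 1, 0, 0, 0, 0, 0, 0, 0]

Z[0]=32
i=1: outside box; Z[1]=1 extend→box=[1,2)
i=2: outside box; Z[2]=0
i=3: outside box; Z[3]=0
i=4: outside box; Z[4]=0
i=5: outside box; Z[5]=0
i=6: outside box; Z[6]=0
i=7: outside box; Z[7]=0
i=8: outside box; Z[8]=0
i=9: outside box; Z[9]=0
i=10: outside box; Z[10]=1 extend→box=[10,11)
i=11: outside box; Z[11]=0
i=12: outside box; Z[12]=5 extend→box=[12,17)
i=13: min(r-i=4, Z[1]=1)=1; Z[13]=1
i=14: min(r-i=3, Z[2]=0)=0; Z[14]=0
i=15: min(r-i=2, Z[3]=0)=0; Z[15]=0
i=16: min(r-i=1, Z[4]=0)=0; Z[16]=0
i=17: outside box; Z[17]=3 extend→box=[17,20)
i=18: min(r-i=2, Z[1]=1)=1; Z[18]=1
i=19: min(r-i=1, Z[2]=0)=0; Z[19]=0
i=20: outside box; Z[20]=0
i=21: outside box; Z[21]=0
i=22: outside box; Z[22]=0
i=23: outside box; Z[23]=4 extend→box=[23,27)
i=24: min(r-i=3, Z[1]=1)=1; Z[24]=1
i=25: min(r-i=2, Z[2]=0)=0; Z[25]=0
i=26: min(r-i=1, Z[3]=0)=0; Z[26]=0
i=27: outside box; Z[27]=0
i=28: outside box; Z[28]=0
i=29: outside box; Z[29]=0
i=30: outside box; Z[30]=0
i=31: outside box; Z[31]=0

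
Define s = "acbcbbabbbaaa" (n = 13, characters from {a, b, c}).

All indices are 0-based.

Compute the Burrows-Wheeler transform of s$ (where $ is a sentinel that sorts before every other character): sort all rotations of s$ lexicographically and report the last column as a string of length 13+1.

aaabb$bbbcacba

rank  rotation        last
    0  $acbcbbabbbaaa  a
    1  a$acbcbbabbbaa  a
    2  aa$acbcbbabbba  a
    3  aaa$acbcbbabbb  b
    4  abbbaaa$acbcbb  b
    5  acbcbbabbbaaa$  $
    6  baaa$acbcbbabb  b
    7  babbbaaa$acbcb  b
    8  bbaaa$acbcbbab  b
    9  bbabbbaaa$acbc  c
   10  bbbaaa$acbcbba  a
   11  bcbbabbbaaa$ac  c
   12  cbbabbbaaa$acb  b
   13  cbcbbabbbaaa$a  a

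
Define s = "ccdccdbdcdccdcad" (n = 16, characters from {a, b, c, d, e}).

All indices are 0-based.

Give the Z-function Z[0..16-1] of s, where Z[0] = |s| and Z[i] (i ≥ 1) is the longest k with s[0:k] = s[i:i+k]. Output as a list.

Z[0]=16
i=1: fresh scan; Z[1]=1 grow→box=[1,2)
i=2: fresh scan; Z[2]=0
i=3: fresh scan; Z[3]=3 grow→box=[3,6)
i=4: min(r-i=2, Z[1]=1)=1; Z[4]=1
i=5: min(r-i=1, Z[2]=0)=0; Z[5]=0
i=6: fresh scan; Z[6]=0
i=7: fresh scan; Z[7]=0
i=8: fresh scan; Z[8]=1 grow→box=[8,9)
i=9: fresh scan; Z[9]=0
i=10: fresh scan; Z[10]=4 grow→box=[10,14)
i=11: min(r-i=3, Z[1]=1)=1; Z[11]=1
i=12: min(r-i=2, Z[2]=0)=0; Z[12]=0
i=13: min(r-i=1, Z[3]=3)=1; Z[13]=1
i=14: fresh scan; Z[14]=0
i=15: fresh scan; Z[15]=0

[16, 1, 0, 3, 1, 0, 0, 0, 1, 0, 4, 1, 0, 1, 0, 0]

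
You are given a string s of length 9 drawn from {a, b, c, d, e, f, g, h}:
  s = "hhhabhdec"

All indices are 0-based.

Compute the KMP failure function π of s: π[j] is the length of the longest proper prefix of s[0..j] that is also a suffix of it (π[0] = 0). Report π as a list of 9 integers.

π[0] = 0
j=1 s[j]='h': π[1]=1 (border 'h')
j=2 s[j]='h': π[2]=2 (border 'hh')
j=3 s[j]='a': k: 2→1→0; π[3]=0 (border '')
j=4 s[j]='b': π[4]=0 (border '')
j=5 s[j]='h': π[5]=1 (border 'h')
j=6 s[j]='d': k: 1→0; π[6]=0 (border '')
j=7 s[j]='e': π[7]=0 (border '')
j=8 s[j]='c': π[8]=0 (border '')

[0, 1, 2, 0, 0, 1, 0, 0, 0]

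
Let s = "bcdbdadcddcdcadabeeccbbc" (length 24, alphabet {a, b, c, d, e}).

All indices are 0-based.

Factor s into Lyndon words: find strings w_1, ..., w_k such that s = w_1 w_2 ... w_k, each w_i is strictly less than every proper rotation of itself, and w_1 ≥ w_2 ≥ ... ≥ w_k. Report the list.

["bcdbd", "adcddcdc", "ad", "abeeccbbc"]

emit factor 1: 'bcdbd' (i=0, period=5)
emit factor 2: 'adcddcdc' (i=5, period=8)
emit factor 3: 'ad' (i=13, period=2)
emit factor 4: 'abeeccbbc' (i=15, period=9)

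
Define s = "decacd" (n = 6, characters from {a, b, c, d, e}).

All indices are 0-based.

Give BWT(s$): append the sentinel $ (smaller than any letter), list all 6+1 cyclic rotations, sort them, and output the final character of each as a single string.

rank  rotation last
    0  $decacd  d
    1  acd$dec  c
    2  cacd$de  e
    3  cd$deca  a
    4  d$decac  c
    5  decacd$  $
    6  ecacd$d  d

dceac$d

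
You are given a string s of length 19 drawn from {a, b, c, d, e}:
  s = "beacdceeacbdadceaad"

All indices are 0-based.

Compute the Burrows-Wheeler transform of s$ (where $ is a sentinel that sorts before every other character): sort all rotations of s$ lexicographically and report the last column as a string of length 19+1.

rank  rotation              last
    0  $beacdceeacbdadceaad  d
    1  aad$beacdceeacbdadce  e
    2  acbdadceaad$beacdcee  e
    3  acdceeacbdadceaad$be  e
    4  ad$beacdceeacbdadcea  a
    5  adceaad$beacdceeacbd  d
    6  bdadceaad$beacdceeac  c
    7  beacdceeacbdadceaad$  $
    8  cbdadceaad$beacdceea  a
    9  cdceeacbdadceaad$bea  a
   10  ceaad$beacdceeacbdad  d
   11  ceeacbdadceaad$beacd  d
   12  d$beacdceeacbdadceaa  a
   13  dadceaad$beacdceeacb  b
   14  dceaad$beacdceeacbda  a
   15  dceeacbdadceaad$beac  c
   16  eaad$beacdceeacbdadc  c
   17  eacbdadceaad$beacdce  e
   18  eacdceeacbdadceaad$b  b
   19  eeacbdadceaad$beacdc  c

deeeadc$aaddabaccebc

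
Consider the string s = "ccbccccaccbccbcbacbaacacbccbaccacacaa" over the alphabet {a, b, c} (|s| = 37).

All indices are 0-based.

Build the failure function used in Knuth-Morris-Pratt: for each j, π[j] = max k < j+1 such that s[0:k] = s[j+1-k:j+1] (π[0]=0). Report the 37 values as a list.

π[0] = 0
j=1 s[j]='c': π[1]=1 (border 'c')
j=2 s[j]='b': k: 1→0; π[2]=0 (border '')
j=3 s[j]='c': π[3]=1 (border 'c')
j=4 s[j]='c': π[4]=2 (border 'cc')
j=5 s[j]='c': k: 2→1; π[5]=2 (border 'cc')
j=6 s[j]='c': k: 2→1; π[6]=2 (border 'cc')
j=7 s[j]='a': k: 2→1→0; π[7]=0 (border '')
j=8 s[j]='c': π[8]=1 (border 'c')
j=9 s[j]='c': π[9]=2 (border 'cc')
j=10 s[j]='b': π[10]=3 (border 'ccb')
j=11 s[j]='c': π[11]=4 (border 'ccbc')
j=12 s[j]='c': π[12]=5 (border 'ccbcc')
j=13 s[j]='b': k: 5→2; π[13]=3 (border 'ccb')
j=14 s[j]='c': π[14]=4 (border 'ccbc')
j=15 s[j]='b': k: 4→1→0; π[15]=0 (border '')
j=16 s[j]='a': π[16]=0 (border '')
j=17 s[j]='c': π[17]=1 (border 'c')
j=18 s[j]='b': k: 1→0; π[18]=0 (border '')
j=19 s[j]='a': π[19]=0 (border '')
j=20 s[j]='a': π[20]=0 (border '')
j=21 s[j]='c': π[21]=1 (border 'c')
j=22 s[j]='a': k: 1→0; π[22]=0 (border '')
j=23 s[j]='c': π[23]=1 (border 'c')
j=24 s[j]='b': k: 1→0; π[24]=0 (border '')
j=25 s[j]='c': π[25]=1 (border 'c')
j=26 s[j]='c': π[26]=2 (border 'cc')
j=27 s[j]='b': π[27]=3 (border 'ccb')
j=28 s[j]='a': k: 3→0; π[28]=0 (border '')
j=29 s[j]='c': π[29]=1 (border 'c')
j=30 s[j]='c': π[30]=2 (border 'cc')
j=31 s[j]='a': k: 2→1→0; π[31]=0 (border '')
j=32 s[j]='c': π[32]=1 (border 'c')
j=33 s[j]='a': k: 1→0; π[33]=0 (border '')
j=34 s[j]='c': π[34]=1 (border 'c')
j=35 s[j]='a': k: 1→0; π[35]=0 (border '')
j=36 s[j]='a': π[36]=0 (border '')

[0, 1, 0, 1, 2, 2, 2, 0, 1, 2, 3, 4, 5, 3, 4, 0, 0, 1, 0, 0, 0, 1, 0, 1, 0, 1, 2, 3, 0, 1, 2, 0, 1, 0, 1, 0, 0]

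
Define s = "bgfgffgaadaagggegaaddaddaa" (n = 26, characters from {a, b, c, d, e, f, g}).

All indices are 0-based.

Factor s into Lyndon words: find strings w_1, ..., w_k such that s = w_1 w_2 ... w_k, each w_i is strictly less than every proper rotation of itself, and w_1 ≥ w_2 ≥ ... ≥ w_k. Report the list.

["bgfgffg", "aadaagggegaaddadd", "a", "a"]

emit factor 1: 'bgfgffg' (i=0, period=7)
emit factor 2: 'aadaagggegaaddadd' (i=7, period=17)
emit factor 3: 'a' (i=24, period=1)
emit factor 4: 'a' (i=25, period=1)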